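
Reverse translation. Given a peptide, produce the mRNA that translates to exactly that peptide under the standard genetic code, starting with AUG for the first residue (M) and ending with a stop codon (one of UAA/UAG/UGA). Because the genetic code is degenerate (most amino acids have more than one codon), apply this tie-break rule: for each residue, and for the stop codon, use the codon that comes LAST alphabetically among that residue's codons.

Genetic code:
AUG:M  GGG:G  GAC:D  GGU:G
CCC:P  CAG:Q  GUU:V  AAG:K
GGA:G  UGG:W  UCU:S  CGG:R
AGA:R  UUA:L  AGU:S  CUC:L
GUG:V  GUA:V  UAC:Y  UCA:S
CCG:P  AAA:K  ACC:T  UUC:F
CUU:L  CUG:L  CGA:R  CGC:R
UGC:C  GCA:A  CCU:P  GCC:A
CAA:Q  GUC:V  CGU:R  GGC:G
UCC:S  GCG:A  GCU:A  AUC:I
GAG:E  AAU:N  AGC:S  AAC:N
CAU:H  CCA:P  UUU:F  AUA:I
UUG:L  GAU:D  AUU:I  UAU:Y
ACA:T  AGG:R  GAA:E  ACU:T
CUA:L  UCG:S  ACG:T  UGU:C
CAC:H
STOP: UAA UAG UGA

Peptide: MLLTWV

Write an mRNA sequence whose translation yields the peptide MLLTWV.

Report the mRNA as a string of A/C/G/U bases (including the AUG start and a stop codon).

Answer: mRNA: AUGUUGUUGACUUGGGUUUGA

Derivation:
residue 1: M -> AUG (start codon)
residue 2: L codons sorted = CUA,CUC,CUG,CUU,UUA,UUG -> pick last = UUG
residue 3: L codons sorted = CUA,CUC,CUG,CUU,UUA,UUG -> pick last = UUG
residue 4: T codons sorted = ACA,ACC,ACG,ACU -> pick last = ACU
residue 5: W -> UGG (only codon)
residue 6: V codons sorted = GUA,GUC,GUG,GUU -> pick last = GUU
terminator: stop codons sorted = UAA,UAG,UGA -> pick last = UGA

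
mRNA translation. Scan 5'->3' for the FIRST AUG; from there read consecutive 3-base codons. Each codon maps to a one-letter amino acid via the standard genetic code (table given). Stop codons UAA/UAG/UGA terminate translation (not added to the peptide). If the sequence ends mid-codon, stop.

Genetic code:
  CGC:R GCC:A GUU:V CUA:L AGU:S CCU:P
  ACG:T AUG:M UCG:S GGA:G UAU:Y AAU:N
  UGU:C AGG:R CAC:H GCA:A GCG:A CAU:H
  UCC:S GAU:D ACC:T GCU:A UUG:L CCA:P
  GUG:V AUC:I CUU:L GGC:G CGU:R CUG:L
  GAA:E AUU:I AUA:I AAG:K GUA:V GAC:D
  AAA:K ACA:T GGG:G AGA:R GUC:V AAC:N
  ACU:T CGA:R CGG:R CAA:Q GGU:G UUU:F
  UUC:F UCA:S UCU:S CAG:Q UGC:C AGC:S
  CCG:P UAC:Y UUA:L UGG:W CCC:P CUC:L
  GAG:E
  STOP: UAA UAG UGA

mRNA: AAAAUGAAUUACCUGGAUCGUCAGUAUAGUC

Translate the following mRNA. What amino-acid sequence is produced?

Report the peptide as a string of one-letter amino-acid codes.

start AUG at pos 3
pos 3: AUG -> M; peptide=M
pos 6: AAU -> N; peptide=MN
pos 9: UAC -> Y; peptide=MNY
pos 12: CUG -> L; peptide=MNYL
pos 15: GAU -> D; peptide=MNYLD
pos 18: CGU -> R; peptide=MNYLDR
pos 21: CAG -> Q; peptide=MNYLDRQ
pos 24: UAU -> Y; peptide=MNYLDRQY
pos 27: AGU -> S; peptide=MNYLDRQYS
pos 30: only 1 nt remain (<3), stop (end of mRNA)

Answer: MNYLDRQYS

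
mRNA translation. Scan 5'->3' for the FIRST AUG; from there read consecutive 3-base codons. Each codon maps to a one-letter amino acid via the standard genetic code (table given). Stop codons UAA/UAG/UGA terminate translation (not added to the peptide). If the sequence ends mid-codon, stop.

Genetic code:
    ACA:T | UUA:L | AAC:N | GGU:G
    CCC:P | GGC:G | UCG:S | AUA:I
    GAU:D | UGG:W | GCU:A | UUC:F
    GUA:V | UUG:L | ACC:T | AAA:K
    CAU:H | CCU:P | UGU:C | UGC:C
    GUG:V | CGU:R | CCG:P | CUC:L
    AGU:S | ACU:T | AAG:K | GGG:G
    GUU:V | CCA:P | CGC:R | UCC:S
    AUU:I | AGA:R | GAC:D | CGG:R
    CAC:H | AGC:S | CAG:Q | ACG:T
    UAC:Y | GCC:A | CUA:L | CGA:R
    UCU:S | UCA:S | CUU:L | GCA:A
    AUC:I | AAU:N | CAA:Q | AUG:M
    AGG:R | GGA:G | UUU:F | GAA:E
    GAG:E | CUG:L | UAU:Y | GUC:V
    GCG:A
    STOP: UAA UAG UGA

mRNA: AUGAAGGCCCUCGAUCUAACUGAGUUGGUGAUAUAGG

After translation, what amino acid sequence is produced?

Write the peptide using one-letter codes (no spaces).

Answer: MKALDLTELVI

Derivation:
start AUG at pos 0
pos 0: AUG -> M; peptide=M
pos 3: AAG -> K; peptide=MK
pos 6: GCC -> A; peptide=MKA
pos 9: CUC -> L; peptide=MKAL
pos 12: GAU -> D; peptide=MKALD
pos 15: CUA -> L; peptide=MKALDL
pos 18: ACU -> T; peptide=MKALDLT
pos 21: GAG -> E; peptide=MKALDLTE
pos 24: UUG -> L; peptide=MKALDLTEL
pos 27: GUG -> V; peptide=MKALDLTELV
pos 30: AUA -> I; peptide=MKALDLTELVI
pos 33: UAG -> STOP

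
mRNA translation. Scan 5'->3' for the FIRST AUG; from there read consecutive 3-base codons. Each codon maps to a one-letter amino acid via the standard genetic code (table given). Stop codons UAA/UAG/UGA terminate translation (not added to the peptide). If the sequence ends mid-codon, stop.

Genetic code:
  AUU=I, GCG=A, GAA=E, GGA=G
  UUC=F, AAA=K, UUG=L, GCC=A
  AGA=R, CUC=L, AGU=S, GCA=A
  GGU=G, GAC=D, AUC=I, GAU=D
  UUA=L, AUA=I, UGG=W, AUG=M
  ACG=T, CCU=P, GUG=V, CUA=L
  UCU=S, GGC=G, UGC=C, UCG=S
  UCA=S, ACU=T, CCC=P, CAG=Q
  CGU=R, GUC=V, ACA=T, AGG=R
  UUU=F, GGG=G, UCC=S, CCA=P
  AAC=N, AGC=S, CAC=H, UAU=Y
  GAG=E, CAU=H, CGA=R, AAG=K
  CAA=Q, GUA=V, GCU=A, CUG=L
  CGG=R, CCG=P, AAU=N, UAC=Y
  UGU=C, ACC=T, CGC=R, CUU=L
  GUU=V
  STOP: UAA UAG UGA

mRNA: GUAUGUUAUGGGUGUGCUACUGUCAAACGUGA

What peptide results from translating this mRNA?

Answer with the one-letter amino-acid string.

Answer: MLWVCYCQT

Derivation:
start AUG at pos 2
pos 2: AUG -> M; peptide=M
pos 5: UUA -> L; peptide=ML
pos 8: UGG -> W; peptide=MLW
pos 11: GUG -> V; peptide=MLWV
pos 14: UGC -> C; peptide=MLWVC
pos 17: UAC -> Y; peptide=MLWVCY
pos 20: UGU -> C; peptide=MLWVCYC
pos 23: CAA -> Q; peptide=MLWVCYCQ
pos 26: ACG -> T; peptide=MLWVCYCQT
pos 29: UGA -> STOP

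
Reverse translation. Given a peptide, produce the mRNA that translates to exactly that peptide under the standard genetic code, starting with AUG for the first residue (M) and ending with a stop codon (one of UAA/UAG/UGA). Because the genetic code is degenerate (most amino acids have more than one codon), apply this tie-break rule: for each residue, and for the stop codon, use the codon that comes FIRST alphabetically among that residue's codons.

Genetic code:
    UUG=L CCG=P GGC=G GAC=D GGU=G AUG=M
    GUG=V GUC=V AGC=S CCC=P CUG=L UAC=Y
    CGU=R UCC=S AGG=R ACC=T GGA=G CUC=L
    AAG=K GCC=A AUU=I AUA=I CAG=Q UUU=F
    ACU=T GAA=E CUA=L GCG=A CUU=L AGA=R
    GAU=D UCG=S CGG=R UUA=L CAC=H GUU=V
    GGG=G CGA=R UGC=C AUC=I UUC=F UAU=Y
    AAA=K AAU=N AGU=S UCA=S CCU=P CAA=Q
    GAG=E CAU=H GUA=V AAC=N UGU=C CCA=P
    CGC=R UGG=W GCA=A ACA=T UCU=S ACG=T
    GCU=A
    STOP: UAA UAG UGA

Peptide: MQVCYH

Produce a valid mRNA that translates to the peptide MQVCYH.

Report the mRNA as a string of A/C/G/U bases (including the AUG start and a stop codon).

Answer: mRNA: AUGCAAGUAUGCUACCACUAA

Derivation:
residue 1: M -> AUG (start codon)
residue 2: Q codons sorted = CAA,CAG -> pick first = CAA
residue 3: V codons sorted = GUA,GUC,GUG,GUU -> pick first = GUA
residue 4: C codons sorted = UGC,UGU -> pick first = UGC
residue 5: Y codons sorted = UAC,UAU -> pick first = UAC
residue 6: H codons sorted = CAC,CAU -> pick first = CAC
terminator: stop codons sorted = UAA,UAG,UGA -> pick first = UAA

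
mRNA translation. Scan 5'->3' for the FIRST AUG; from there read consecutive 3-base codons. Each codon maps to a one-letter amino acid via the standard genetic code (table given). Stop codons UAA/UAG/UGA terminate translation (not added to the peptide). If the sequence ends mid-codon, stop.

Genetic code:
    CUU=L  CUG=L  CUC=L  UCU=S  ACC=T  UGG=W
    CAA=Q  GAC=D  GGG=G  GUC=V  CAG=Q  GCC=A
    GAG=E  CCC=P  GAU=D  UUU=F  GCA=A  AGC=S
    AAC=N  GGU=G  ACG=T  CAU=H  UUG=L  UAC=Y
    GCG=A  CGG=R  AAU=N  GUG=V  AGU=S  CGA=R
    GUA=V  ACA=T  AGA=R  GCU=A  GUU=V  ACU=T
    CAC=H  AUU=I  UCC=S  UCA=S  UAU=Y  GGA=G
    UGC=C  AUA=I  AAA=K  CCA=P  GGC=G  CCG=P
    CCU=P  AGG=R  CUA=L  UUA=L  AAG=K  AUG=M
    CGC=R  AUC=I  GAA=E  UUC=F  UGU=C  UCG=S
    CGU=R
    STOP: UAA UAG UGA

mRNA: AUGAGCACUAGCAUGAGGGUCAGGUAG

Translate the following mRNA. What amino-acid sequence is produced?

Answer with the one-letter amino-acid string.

start AUG at pos 0
pos 0: AUG -> M; peptide=M
pos 3: AGC -> S; peptide=MS
pos 6: ACU -> T; peptide=MST
pos 9: AGC -> S; peptide=MSTS
pos 12: AUG -> M; peptide=MSTSM
pos 15: AGG -> R; peptide=MSTSMR
pos 18: GUC -> V; peptide=MSTSMRV
pos 21: AGG -> R; peptide=MSTSMRVR
pos 24: UAG -> STOP

Answer: MSTSMRVR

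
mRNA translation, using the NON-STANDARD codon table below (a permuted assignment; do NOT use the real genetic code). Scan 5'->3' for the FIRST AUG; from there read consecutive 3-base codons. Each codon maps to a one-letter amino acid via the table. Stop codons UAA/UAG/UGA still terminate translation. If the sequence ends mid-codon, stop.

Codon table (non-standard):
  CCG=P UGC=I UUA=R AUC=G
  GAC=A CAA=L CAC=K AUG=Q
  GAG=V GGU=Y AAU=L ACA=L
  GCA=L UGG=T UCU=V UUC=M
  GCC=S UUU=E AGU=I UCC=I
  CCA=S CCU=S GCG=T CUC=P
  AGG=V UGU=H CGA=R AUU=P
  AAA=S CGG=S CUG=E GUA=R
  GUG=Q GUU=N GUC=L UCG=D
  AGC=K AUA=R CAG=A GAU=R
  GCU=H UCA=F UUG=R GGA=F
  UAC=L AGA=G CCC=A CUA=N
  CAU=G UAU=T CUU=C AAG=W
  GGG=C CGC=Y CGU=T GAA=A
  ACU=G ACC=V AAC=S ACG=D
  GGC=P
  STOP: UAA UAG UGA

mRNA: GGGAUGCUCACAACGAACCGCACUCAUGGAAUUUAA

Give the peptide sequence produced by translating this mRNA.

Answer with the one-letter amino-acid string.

Answer: QPLDSYGGFP

Derivation:
start AUG at pos 3
pos 3: AUG -> Q; peptide=Q
pos 6: CUC -> P; peptide=QP
pos 9: ACA -> L; peptide=QPL
pos 12: ACG -> D; peptide=QPLD
pos 15: AAC -> S; peptide=QPLDS
pos 18: CGC -> Y; peptide=QPLDSY
pos 21: ACU -> G; peptide=QPLDSYG
pos 24: CAU -> G; peptide=QPLDSYGG
pos 27: GGA -> F; peptide=QPLDSYGGF
pos 30: AUU -> P; peptide=QPLDSYGGFP
pos 33: UAA -> STOP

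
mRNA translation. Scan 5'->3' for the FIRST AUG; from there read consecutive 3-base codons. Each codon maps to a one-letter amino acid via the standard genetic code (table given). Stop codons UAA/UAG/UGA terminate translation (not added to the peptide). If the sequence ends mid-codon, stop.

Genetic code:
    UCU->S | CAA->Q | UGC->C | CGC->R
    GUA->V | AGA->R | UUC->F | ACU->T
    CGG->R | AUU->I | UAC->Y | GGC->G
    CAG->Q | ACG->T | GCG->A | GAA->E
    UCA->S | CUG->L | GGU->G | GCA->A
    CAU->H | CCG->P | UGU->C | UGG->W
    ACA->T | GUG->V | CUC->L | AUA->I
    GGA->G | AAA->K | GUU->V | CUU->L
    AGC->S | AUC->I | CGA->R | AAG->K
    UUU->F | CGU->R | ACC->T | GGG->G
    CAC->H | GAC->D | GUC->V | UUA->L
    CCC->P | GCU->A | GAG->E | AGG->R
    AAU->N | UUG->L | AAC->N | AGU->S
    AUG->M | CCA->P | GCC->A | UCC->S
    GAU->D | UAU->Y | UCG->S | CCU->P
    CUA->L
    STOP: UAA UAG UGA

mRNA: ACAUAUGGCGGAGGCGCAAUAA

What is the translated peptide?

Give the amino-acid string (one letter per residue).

Answer: MAEAQ

Derivation:
start AUG at pos 4
pos 4: AUG -> M; peptide=M
pos 7: GCG -> A; peptide=MA
pos 10: GAG -> E; peptide=MAE
pos 13: GCG -> A; peptide=MAEA
pos 16: CAA -> Q; peptide=MAEAQ
pos 19: UAA -> STOP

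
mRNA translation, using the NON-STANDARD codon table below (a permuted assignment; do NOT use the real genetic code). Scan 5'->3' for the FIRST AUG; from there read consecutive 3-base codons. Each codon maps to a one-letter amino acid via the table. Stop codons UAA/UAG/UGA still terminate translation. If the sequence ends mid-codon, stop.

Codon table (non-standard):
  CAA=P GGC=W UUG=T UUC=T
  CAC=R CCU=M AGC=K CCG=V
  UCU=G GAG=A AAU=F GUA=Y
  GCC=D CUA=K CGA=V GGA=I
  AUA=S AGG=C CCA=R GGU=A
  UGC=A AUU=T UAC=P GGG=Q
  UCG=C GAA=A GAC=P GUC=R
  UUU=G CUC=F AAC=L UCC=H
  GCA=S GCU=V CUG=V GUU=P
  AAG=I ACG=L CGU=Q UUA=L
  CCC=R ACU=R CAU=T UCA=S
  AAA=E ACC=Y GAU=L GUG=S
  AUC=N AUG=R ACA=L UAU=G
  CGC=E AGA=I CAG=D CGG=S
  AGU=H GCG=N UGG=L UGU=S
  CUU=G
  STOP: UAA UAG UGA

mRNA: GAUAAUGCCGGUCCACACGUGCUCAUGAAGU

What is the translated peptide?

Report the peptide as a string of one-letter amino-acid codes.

start AUG at pos 4
pos 4: AUG -> R; peptide=R
pos 7: CCG -> V; peptide=RV
pos 10: GUC -> R; peptide=RVR
pos 13: CAC -> R; peptide=RVRR
pos 16: ACG -> L; peptide=RVRRL
pos 19: UGC -> A; peptide=RVRRLA
pos 22: UCA -> S; peptide=RVRRLAS
pos 25: UGA -> STOP

Answer: RVRRLAS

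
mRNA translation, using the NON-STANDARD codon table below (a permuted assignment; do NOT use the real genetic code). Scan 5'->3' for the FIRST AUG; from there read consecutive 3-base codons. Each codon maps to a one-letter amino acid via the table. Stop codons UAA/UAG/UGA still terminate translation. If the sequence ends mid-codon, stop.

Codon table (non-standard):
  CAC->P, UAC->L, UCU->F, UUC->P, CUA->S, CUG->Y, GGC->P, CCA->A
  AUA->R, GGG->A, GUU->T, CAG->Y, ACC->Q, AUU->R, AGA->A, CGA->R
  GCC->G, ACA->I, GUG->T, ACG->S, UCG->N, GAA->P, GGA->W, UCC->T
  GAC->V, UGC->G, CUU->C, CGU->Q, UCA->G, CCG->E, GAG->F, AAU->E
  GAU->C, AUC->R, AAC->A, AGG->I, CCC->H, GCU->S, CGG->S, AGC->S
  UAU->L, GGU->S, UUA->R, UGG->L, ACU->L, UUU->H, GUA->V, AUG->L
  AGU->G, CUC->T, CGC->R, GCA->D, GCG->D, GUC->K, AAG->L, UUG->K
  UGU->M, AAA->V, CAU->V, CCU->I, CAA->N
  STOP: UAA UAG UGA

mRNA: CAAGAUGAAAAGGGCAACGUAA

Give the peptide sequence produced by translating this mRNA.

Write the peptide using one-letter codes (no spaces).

start AUG at pos 4
pos 4: AUG -> L; peptide=L
pos 7: AAA -> V; peptide=LV
pos 10: AGG -> I; peptide=LVI
pos 13: GCA -> D; peptide=LVID
pos 16: ACG -> S; peptide=LVIDS
pos 19: UAA -> STOP

Answer: LVIDS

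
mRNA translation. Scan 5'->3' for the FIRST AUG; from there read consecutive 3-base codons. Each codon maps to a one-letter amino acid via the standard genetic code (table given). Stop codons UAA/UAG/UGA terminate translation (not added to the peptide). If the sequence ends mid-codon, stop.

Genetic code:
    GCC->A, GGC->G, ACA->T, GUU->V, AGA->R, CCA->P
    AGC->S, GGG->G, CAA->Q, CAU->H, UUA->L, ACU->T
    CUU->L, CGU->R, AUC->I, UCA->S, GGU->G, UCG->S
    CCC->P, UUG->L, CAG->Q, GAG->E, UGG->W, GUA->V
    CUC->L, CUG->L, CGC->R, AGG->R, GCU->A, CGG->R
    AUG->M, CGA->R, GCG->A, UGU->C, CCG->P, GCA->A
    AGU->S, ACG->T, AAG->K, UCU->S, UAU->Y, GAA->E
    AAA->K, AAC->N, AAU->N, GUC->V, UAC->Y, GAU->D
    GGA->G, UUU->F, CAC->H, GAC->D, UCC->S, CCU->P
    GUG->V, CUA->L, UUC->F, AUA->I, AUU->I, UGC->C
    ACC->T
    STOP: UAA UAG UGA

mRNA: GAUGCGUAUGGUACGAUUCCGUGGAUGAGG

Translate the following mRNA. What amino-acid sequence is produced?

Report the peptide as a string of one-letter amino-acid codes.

Answer: MRMVRFRG

Derivation:
start AUG at pos 1
pos 1: AUG -> M; peptide=M
pos 4: CGU -> R; peptide=MR
pos 7: AUG -> M; peptide=MRM
pos 10: GUA -> V; peptide=MRMV
pos 13: CGA -> R; peptide=MRMVR
pos 16: UUC -> F; peptide=MRMVRF
pos 19: CGU -> R; peptide=MRMVRFR
pos 22: GGA -> G; peptide=MRMVRFRG
pos 25: UGA -> STOP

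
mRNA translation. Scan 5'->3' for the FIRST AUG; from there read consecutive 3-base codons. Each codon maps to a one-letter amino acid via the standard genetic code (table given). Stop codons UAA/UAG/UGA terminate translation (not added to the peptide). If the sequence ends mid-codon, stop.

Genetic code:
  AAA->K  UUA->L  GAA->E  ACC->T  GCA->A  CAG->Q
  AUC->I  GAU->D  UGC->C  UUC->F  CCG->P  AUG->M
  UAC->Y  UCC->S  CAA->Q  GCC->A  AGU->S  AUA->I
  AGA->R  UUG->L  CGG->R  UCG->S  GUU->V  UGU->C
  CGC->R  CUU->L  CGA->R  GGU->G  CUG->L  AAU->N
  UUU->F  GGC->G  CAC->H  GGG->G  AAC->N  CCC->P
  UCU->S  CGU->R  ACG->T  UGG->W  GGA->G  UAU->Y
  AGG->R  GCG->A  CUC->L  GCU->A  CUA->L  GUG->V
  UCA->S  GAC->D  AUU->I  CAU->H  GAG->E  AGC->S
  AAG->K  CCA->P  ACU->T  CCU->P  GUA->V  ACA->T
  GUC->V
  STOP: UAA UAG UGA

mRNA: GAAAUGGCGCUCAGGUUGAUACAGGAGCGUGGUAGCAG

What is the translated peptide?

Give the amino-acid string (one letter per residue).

Answer: MALRLIQERGS

Derivation:
start AUG at pos 3
pos 3: AUG -> M; peptide=M
pos 6: GCG -> A; peptide=MA
pos 9: CUC -> L; peptide=MAL
pos 12: AGG -> R; peptide=MALR
pos 15: UUG -> L; peptide=MALRL
pos 18: AUA -> I; peptide=MALRLI
pos 21: CAG -> Q; peptide=MALRLIQ
pos 24: GAG -> E; peptide=MALRLIQE
pos 27: CGU -> R; peptide=MALRLIQER
pos 30: GGU -> G; peptide=MALRLIQERG
pos 33: AGC -> S; peptide=MALRLIQERGS
pos 36: only 2 nt remain (<3), stop (end of mRNA)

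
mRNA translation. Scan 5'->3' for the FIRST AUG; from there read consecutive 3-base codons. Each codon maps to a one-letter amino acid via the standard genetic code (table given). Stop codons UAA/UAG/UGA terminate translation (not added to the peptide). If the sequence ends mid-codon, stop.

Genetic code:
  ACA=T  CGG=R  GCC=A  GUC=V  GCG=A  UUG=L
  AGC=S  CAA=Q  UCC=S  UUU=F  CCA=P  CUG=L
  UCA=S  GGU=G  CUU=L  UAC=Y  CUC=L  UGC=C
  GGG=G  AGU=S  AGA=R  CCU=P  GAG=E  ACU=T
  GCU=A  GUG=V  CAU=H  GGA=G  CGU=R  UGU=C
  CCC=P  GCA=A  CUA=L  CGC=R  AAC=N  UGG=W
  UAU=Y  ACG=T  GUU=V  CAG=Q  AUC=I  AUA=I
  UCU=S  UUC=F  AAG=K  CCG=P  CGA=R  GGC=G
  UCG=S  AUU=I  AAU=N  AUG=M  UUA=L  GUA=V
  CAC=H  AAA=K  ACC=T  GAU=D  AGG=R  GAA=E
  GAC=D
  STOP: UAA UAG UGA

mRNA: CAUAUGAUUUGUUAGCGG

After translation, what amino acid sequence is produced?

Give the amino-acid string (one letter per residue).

start AUG at pos 3
pos 3: AUG -> M; peptide=M
pos 6: AUU -> I; peptide=MI
pos 9: UGU -> C; peptide=MIC
pos 12: UAG -> STOP

Answer: MIC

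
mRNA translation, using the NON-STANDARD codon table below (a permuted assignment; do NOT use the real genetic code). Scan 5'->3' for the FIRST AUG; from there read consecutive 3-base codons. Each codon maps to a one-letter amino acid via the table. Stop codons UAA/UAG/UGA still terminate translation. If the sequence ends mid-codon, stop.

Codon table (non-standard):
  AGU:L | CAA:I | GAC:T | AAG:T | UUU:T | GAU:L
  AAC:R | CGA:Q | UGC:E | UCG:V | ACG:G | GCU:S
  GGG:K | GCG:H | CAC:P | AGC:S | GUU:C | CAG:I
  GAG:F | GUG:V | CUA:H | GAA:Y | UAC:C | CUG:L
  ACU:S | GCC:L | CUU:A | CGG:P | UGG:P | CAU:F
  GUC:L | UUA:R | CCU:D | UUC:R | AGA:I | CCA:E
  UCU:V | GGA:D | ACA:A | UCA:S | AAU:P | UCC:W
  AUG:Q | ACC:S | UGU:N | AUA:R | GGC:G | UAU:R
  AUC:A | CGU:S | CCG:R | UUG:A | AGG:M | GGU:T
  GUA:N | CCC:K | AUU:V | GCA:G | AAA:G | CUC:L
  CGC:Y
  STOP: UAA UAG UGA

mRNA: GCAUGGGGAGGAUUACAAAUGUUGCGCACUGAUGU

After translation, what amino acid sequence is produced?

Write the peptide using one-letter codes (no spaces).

start AUG at pos 2
pos 2: AUG -> Q; peptide=Q
pos 5: GGG -> K; peptide=QK
pos 8: AGG -> M; peptide=QKM
pos 11: AUU -> V; peptide=QKMV
pos 14: ACA -> A; peptide=QKMVA
pos 17: AAU -> P; peptide=QKMVAP
pos 20: GUU -> C; peptide=QKMVAPC
pos 23: GCG -> H; peptide=QKMVAPCH
pos 26: CAC -> P; peptide=QKMVAPCHP
pos 29: UGA -> STOP

Answer: QKMVAPCHP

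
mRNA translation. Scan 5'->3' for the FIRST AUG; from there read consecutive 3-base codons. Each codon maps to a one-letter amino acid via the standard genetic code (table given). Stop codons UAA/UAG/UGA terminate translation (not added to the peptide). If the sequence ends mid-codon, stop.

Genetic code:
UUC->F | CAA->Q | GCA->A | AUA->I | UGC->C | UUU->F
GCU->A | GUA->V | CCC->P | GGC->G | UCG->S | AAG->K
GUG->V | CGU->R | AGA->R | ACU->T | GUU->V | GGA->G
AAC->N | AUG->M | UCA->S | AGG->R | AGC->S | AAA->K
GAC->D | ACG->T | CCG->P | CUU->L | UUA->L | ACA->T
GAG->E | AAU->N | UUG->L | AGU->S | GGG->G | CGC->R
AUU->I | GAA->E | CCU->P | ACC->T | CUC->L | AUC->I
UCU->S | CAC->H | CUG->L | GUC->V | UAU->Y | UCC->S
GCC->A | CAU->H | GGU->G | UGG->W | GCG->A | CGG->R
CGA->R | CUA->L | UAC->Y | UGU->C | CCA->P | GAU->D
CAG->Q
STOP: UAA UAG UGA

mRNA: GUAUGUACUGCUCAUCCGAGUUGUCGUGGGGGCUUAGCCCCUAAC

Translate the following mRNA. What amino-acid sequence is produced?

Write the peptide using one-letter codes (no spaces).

start AUG at pos 2
pos 2: AUG -> M; peptide=M
pos 5: UAC -> Y; peptide=MY
pos 8: UGC -> C; peptide=MYC
pos 11: UCA -> S; peptide=MYCS
pos 14: UCC -> S; peptide=MYCSS
pos 17: GAG -> E; peptide=MYCSSE
pos 20: UUG -> L; peptide=MYCSSEL
pos 23: UCG -> S; peptide=MYCSSELS
pos 26: UGG -> W; peptide=MYCSSELSW
pos 29: GGG -> G; peptide=MYCSSELSWG
pos 32: CUU -> L; peptide=MYCSSELSWGL
pos 35: AGC -> S; peptide=MYCSSELSWGLS
pos 38: CCC -> P; peptide=MYCSSELSWGLSP
pos 41: UAA -> STOP

Answer: MYCSSELSWGLSP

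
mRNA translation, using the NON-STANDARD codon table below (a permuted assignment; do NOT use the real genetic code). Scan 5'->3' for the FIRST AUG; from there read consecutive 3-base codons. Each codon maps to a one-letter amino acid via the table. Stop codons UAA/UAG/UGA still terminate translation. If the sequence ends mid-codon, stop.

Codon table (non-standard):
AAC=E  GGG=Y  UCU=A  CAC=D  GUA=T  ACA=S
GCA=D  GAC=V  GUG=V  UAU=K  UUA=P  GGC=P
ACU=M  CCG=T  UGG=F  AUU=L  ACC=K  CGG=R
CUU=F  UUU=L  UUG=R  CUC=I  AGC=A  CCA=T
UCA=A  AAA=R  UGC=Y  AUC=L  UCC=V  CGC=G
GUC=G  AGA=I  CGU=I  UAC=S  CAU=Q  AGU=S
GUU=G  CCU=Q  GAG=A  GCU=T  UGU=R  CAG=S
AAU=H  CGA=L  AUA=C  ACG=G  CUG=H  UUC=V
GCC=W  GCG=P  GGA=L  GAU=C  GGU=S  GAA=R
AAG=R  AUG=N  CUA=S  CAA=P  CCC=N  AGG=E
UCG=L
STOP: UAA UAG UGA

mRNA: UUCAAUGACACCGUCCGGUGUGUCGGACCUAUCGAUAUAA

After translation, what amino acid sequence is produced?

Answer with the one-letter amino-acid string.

start AUG at pos 4
pos 4: AUG -> N; peptide=N
pos 7: ACA -> S; peptide=NS
pos 10: CCG -> T; peptide=NST
pos 13: UCC -> V; peptide=NSTV
pos 16: GGU -> S; peptide=NSTVS
pos 19: GUG -> V; peptide=NSTVSV
pos 22: UCG -> L; peptide=NSTVSVL
pos 25: GAC -> V; peptide=NSTVSVLV
pos 28: CUA -> S; peptide=NSTVSVLVS
pos 31: UCG -> L; peptide=NSTVSVLVSL
pos 34: AUA -> C; peptide=NSTVSVLVSLC
pos 37: UAA -> STOP

Answer: NSTVSVLVSLC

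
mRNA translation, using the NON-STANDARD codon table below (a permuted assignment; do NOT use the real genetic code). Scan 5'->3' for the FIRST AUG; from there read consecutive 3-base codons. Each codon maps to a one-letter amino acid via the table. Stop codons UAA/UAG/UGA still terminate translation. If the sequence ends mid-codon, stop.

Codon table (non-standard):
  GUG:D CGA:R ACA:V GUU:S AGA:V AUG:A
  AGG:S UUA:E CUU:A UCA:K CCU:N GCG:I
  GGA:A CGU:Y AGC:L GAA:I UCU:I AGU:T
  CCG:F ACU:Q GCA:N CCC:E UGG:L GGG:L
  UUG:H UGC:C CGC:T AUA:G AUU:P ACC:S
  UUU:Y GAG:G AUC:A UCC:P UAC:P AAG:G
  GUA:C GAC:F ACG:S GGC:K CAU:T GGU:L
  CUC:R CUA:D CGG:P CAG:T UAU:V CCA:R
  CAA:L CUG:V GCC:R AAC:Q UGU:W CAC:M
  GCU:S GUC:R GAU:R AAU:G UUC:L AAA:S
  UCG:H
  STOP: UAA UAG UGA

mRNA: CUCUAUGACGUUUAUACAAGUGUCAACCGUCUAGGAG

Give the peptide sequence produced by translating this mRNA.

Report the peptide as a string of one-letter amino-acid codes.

start AUG at pos 4
pos 4: AUG -> A; peptide=A
pos 7: ACG -> S; peptide=AS
pos 10: UUU -> Y; peptide=ASY
pos 13: AUA -> G; peptide=ASYG
pos 16: CAA -> L; peptide=ASYGL
pos 19: GUG -> D; peptide=ASYGLD
pos 22: UCA -> K; peptide=ASYGLDK
pos 25: ACC -> S; peptide=ASYGLDKS
pos 28: GUC -> R; peptide=ASYGLDKSR
pos 31: UAG -> STOP

Answer: ASYGLDKSR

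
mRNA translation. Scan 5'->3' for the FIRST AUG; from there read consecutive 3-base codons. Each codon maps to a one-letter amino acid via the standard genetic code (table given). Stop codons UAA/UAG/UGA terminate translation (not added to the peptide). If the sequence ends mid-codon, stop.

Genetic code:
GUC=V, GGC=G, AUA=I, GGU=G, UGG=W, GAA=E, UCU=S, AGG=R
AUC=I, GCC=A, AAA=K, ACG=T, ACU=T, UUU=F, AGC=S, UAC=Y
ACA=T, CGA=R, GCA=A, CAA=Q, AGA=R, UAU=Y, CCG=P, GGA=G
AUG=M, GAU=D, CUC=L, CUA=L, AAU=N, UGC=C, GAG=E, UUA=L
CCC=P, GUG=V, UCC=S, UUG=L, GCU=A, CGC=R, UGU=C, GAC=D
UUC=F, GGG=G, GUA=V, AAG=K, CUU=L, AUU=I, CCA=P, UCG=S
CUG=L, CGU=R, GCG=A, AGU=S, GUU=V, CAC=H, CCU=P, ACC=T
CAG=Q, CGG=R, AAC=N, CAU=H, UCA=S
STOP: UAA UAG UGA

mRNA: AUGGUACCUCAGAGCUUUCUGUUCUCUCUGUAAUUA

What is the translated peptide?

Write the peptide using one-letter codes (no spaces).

start AUG at pos 0
pos 0: AUG -> M; peptide=M
pos 3: GUA -> V; peptide=MV
pos 6: CCU -> P; peptide=MVP
pos 9: CAG -> Q; peptide=MVPQ
pos 12: AGC -> S; peptide=MVPQS
pos 15: UUU -> F; peptide=MVPQSF
pos 18: CUG -> L; peptide=MVPQSFL
pos 21: UUC -> F; peptide=MVPQSFLF
pos 24: UCU -> S; peptide=MVPQSFLFS
pos 27: CUG -> L; peptide=MVPQSFLFSL
pos 30: UAA -> STOP

Answer: MVPQSFLFSL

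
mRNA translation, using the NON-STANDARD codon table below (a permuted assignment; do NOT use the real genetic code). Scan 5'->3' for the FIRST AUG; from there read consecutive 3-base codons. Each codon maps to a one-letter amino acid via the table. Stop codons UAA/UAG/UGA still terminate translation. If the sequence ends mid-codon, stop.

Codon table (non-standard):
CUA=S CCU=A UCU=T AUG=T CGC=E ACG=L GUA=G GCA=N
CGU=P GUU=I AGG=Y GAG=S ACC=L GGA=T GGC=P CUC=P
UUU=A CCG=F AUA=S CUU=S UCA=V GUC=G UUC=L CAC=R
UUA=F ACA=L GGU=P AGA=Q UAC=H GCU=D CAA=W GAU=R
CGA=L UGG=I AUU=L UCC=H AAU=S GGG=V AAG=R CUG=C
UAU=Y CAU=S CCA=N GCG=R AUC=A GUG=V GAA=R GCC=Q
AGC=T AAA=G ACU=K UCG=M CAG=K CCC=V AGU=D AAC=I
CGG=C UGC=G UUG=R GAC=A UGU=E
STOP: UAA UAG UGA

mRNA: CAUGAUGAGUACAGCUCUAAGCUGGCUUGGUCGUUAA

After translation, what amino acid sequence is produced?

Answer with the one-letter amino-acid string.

start AUG at pos 1
pos 1: AUG -> T; peptide=T
pos 4: AUG -> T; peptide=TT
pos 7: AGU -> D; peptide=TTD
pos 10: ACA -> L; peptide=TTDL
pos 13: GCU -> D; peptide=TTDLD
pos 16: CUA -> S; peptide=TTDLDS
pos 19: AGC -> T; peptide=TTDLDST
pos 22: UGG -> I; peptide=TTDLDSTI
pos 25: CUU -> S; peptide=TTDLDSTIS
pos 28: GGU -> P; peptide=TTDLDSTISP
pos 31: CGU -> P; peptide=TTDLDSTISPP
pos 34: UAA -> STOP

Answer: TTDLDSTISPP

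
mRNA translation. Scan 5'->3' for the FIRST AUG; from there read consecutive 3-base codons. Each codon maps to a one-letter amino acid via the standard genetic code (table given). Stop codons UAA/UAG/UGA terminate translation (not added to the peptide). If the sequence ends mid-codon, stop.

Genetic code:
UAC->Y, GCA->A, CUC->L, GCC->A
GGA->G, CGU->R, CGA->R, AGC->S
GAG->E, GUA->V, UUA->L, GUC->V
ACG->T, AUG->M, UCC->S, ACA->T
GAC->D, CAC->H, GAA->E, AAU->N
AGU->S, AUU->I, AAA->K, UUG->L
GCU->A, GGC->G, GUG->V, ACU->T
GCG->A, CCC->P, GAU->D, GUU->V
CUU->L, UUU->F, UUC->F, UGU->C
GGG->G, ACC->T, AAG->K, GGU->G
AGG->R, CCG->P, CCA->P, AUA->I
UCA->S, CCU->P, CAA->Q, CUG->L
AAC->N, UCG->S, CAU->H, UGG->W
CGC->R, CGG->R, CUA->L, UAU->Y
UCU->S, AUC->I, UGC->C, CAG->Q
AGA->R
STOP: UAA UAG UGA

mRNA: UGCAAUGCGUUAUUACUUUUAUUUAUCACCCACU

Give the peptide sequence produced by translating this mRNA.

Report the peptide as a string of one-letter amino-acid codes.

Answer: MRYYFYLSPT

Derivation:
start AUG at pos 4
pos 4: AUG -> M; peptide=M
pos 7: CGU -> R; peptide=MR
pos 10: UAU -> Y; peptide=MRY
pos 13: UAC -> Y; peptide=MRYY
pos 16: UUU -> F; peptide=MRYYF
pos 19: UAU -> Y; peptide=MRYYFY
pos 22: UUA -> L; peptide=MRYYFYL
pos 25: UCA -> S; peptide=MRYYFYLS
pos 28: CCC -> P; peptide=MRYYFYLSP
pos 31: ACU -> T; peptide=MRYYFYLSPT
pos 34: only 0 nt remain (<3), stop (end of mRNA)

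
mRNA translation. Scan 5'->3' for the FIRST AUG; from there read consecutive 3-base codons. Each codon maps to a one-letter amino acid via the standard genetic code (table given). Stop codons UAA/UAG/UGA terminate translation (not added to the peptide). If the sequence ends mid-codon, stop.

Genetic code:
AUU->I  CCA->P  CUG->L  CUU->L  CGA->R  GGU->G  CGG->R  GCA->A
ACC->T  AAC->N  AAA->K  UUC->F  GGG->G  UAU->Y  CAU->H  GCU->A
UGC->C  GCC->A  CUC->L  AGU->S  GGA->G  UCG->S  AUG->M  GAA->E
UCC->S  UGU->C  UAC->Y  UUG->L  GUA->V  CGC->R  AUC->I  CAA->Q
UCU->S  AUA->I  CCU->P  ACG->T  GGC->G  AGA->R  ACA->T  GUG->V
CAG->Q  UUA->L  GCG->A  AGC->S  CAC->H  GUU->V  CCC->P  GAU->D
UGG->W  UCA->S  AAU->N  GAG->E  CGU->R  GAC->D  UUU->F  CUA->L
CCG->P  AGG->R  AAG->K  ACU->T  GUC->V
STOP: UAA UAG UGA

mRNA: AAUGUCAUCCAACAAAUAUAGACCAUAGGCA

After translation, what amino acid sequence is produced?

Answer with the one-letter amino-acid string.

start AUG at pos 1
pos 1: AUG -> M; peptide=M
pos 4: UCA -> S; peptide=MS
pos 7: UCC -> S; peptide=MSS
pos 10: AAC -> N; peptide=MSSN
pos 13: AAA -> K; peptide=MSSNK
pos 16: UAU -> Y; peptide=MSSNKY
pos 19: AGA -> R; peptide=MSSNKYR
pos 22: CCA -> P; peptide=MSSNKYRP
pos 25: UAG -> STOP

Answer: MSSNKYRP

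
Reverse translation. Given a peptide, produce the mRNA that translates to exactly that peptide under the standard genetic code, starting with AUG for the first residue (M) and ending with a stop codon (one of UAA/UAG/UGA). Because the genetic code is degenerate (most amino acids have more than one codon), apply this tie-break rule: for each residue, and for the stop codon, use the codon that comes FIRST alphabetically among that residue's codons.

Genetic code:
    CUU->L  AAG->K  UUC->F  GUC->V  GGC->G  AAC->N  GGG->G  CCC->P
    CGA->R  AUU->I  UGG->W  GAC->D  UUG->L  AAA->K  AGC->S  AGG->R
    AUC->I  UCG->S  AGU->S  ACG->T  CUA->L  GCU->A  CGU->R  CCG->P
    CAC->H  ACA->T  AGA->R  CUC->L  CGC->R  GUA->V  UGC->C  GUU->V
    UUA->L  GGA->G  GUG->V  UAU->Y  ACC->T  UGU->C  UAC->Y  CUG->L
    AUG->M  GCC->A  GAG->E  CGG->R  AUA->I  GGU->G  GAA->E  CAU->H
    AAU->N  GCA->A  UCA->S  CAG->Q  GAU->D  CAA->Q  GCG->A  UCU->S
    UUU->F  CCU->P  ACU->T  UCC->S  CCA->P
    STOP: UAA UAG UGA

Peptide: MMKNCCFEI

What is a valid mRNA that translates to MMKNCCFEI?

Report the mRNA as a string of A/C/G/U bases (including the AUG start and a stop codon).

residue 1: M -> AUG (start codon)
residue 2: M -> AUG (only codon)
residue 3: K codons sorted = AAA,AAG -> pick first = AAA
residue 4: N codons sorted = AAC,AAU -> pick first = AAC
residue 5: C codons sorted = UGC,UGU -> pick first = UGC
residue 6: C codons sorted = UGC,UGU -> pick first = UGC
residue 7: F codons sorted = UUC,UUU -> pick first = UUC
residue 8: E codons sorted = GAA,GAG -> pick first = GAA
residue 9: I codons sorted = AUA,AUC,AUU -> pick first = AUA
terminator: stop codons sorted = UAA,UAG,UGA -> pick first = UAA

Answer: mRNA: AUGAUGAAAAACUGCUGCUUCGAAAUAUAA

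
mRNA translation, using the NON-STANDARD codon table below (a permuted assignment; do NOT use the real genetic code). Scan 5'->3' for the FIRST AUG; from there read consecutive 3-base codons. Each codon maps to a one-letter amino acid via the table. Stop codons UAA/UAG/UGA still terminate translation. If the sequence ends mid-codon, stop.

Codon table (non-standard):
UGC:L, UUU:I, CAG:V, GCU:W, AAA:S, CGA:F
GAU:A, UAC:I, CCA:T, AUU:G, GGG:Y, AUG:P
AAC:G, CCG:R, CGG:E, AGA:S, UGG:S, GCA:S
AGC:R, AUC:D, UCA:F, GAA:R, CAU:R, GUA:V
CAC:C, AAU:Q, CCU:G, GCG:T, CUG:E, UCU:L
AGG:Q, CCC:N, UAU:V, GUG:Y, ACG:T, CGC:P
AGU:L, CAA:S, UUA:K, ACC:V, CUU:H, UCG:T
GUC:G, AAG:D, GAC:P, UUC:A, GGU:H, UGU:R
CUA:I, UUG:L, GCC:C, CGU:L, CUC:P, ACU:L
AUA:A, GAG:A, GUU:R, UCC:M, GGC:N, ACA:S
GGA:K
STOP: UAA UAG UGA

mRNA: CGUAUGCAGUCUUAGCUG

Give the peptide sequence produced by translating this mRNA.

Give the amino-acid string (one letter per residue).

start AUG at pos 3
pos 3: AUG -> P; peptide=P
pos 6: CAG -> V; peptide=PV
pos 9: UCU -> L; peptide=PVL
pos 12: UAG -> STOP

Answer: PVL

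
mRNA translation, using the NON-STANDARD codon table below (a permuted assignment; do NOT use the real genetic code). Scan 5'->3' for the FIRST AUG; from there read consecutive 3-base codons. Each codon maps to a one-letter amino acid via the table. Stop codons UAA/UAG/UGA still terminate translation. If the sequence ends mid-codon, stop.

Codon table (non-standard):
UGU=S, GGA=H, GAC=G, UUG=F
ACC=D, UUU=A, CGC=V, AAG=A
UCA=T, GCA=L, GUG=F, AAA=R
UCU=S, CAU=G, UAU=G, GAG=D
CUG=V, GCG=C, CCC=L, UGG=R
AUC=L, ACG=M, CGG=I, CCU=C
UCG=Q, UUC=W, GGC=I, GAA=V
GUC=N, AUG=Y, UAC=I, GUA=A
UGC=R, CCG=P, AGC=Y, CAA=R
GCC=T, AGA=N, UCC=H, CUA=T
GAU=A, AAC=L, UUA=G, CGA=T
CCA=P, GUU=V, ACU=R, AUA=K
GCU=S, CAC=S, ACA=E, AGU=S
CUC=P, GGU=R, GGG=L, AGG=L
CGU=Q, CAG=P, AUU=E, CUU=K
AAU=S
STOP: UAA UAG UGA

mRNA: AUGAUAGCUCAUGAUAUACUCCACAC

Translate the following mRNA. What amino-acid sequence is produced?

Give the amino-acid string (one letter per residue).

Answer: YKSGAKPS

Derivation:
start AUG at pos 0
pos 0: AUG -> Y; peptide=Y
pos 3: AUA -> K; peptide=YK
pos 6: GCU -> S; peptide=YKS
pos 9: CAU -> G; peptide=YKSG
pos 12: GAU -> A; peptide=YKSGA
pos 15: AUA -> K; peptide=YKSGAK
pos 18: CUC -> P; peptide=YKSGAKP
pos 21: CAC -> S; peptide=YKSGAKPS
pos 24: only 2 nt remain (<3), stop (end of mRNA)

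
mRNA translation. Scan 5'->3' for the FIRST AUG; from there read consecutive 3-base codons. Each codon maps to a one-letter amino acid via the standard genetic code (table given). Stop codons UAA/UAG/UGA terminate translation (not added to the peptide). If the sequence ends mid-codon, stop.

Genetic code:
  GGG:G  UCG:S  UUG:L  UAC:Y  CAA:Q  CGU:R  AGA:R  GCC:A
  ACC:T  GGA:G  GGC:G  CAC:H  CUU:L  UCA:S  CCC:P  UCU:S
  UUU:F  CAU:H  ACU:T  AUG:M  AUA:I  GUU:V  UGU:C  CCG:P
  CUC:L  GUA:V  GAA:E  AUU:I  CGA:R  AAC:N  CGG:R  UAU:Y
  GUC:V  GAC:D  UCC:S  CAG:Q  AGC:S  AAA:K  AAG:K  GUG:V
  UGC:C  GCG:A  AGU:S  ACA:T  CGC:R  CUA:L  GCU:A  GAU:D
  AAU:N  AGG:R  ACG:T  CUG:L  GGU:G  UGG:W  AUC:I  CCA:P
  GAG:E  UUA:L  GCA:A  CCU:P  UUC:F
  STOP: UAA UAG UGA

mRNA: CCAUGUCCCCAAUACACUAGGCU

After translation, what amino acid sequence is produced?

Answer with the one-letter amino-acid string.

start AUG at pos 2
pos 2: AUG -> M; peptide=M
pos 5: UCC -> S; peptide=MS
pos 8: CCA -> P; peptide=MSP
pos 11: AUA -> I; peptide=MSPI
pos 14: CAC -> H; peptide=MSPIH
pos 17: UAG -> STOP

Answer: MSPIH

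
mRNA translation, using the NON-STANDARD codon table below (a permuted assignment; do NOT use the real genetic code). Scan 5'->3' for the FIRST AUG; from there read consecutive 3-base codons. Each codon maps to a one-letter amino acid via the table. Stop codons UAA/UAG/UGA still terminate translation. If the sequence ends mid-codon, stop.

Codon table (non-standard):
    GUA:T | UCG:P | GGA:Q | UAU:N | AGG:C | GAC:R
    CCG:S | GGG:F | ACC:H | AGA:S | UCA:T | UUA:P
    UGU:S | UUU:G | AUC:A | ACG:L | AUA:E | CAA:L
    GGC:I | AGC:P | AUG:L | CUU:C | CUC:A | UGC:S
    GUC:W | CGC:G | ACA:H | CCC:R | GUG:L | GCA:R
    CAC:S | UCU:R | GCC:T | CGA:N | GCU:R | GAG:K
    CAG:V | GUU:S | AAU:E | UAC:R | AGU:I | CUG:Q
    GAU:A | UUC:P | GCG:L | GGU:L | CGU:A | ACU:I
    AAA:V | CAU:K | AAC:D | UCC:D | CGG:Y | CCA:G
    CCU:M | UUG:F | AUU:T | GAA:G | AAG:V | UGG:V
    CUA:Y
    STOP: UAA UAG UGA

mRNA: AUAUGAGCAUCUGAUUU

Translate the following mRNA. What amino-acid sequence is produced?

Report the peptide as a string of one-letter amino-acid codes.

Answer: LPA

Derivation:
start AUG at pos 2
pos 2: AUG -> L; peptide=L
pos 5: AGC -> P; peptide=LP
pos 8: AUC -> A; peptide=LPA
pos 11: UGA -> STOP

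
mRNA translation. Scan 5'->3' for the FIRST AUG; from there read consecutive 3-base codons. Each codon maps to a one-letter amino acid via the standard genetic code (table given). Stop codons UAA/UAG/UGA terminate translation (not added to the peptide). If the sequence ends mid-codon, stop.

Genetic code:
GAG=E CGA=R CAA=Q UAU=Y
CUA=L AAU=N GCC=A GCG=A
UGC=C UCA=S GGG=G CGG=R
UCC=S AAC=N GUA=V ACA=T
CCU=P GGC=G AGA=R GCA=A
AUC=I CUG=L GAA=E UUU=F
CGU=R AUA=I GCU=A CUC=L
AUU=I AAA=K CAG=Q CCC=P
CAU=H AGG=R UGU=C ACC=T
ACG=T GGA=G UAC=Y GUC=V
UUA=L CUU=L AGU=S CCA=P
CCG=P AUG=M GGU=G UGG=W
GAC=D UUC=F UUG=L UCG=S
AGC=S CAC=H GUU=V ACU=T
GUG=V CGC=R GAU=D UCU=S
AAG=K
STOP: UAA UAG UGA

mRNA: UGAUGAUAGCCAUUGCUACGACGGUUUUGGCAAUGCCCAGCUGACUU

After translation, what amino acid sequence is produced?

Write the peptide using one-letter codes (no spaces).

Answer: MIAIATTVLAMPS

Derivation:
start AUG at pos 2
pos 2: AUG -> M; peptide=M
pos 5: AUA -> I; peptide=MI
pos 8: GCC -> A; peptide=MIA
pos 11: AUU -> I; peptide=MIAI
pos 14: GCU -> A; peptide=MIAIA
pos 17: ACG -> T; peptide=MIAIAT
pos 20: ACG -> T; peptide=MIAIATT
pos 23: GUU -> V; peptide=MIAIATTV
pos 26: UUG -> L; peptide=MIAIATTVL
pos 29: GCA -> A; peptide=MIAIATTVLA
pos 32: AUG -> M; peptide=MIAIATTVLAM
pos 35: CCC -> P; peptide=MIAIATTVLAMP
pos 38: AGC -> S; peptide=MIAIATTVLAMPS
pos 41: UGA -> STOP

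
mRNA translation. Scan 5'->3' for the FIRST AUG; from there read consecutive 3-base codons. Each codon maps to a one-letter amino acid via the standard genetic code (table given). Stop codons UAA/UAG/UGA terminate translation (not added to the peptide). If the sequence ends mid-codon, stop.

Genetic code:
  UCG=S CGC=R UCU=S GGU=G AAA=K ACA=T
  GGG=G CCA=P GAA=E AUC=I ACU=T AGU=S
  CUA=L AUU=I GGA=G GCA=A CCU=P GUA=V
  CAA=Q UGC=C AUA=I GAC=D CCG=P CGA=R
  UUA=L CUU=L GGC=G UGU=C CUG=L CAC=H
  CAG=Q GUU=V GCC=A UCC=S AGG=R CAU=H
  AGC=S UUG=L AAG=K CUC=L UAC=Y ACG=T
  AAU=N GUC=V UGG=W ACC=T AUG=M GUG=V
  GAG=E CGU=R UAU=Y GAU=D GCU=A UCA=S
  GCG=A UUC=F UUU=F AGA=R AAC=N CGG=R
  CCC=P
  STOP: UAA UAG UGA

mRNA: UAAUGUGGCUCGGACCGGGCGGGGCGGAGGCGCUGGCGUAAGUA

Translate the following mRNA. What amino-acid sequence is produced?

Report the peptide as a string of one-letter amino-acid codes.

Answer: MWLGPGGAEALA

Derivation:
start AUG at pos 2
pos 2: AUG -> M; peptide=M
pos 5: UGG -> W; peptide=MW
pos 8: CUC -> L; peptide=MWL
pos 11: GGA -> G; peptide=MWLG
pos 14: CCG -> P; peptide=MWLGP
pos 17: GGC -> G; peptide=MWLGPG
pos 20: GGG -> G; peptide=MWLGPGG
pos 23: GCG -> A; peptide=MWLGPGGA
pos 26: GAG -> E; peptide=MWLGPGGAE
pos 29: GCG -> A; peptide=MWLGPGGAEA
pos 32: CUG -> L; peptide=MWLGPGGAEAL
pos 35: GCG -> A; peptide=MWLGPGGAEALA
pos 38: UAA -> STOP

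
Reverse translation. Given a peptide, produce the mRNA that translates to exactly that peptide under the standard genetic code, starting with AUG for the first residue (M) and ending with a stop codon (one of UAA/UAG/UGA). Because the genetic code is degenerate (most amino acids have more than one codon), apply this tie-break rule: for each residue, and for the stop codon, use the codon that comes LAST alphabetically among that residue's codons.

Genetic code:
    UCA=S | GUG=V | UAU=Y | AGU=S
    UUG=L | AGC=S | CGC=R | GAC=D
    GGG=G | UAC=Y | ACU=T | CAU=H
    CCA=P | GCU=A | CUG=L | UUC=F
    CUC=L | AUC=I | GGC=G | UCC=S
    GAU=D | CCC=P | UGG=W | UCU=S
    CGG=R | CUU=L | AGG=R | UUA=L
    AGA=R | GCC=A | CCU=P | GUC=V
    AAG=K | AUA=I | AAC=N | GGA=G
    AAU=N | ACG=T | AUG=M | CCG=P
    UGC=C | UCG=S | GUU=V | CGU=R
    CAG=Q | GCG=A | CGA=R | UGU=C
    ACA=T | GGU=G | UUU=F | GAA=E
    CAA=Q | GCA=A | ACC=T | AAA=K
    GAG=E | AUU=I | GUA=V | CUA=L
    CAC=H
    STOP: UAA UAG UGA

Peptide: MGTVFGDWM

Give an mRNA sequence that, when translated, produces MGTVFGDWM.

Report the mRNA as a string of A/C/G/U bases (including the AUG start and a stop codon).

residue 1: M -> AUG (start codon)
residue 2: G codons sorted = GGA,GGC,GGG,GGU -> pick last = GGU
residue 3: T codons sorted = ACA,ACC,ACG,ACU -> pick last = ACU
residue 4: V codons sorted = GUA,GUC,GUG,GUU -> pick last = GUU
residue 5: F codons sorted = UUC,UUU -> pick last = UUU
residue 6: G codons sorted = GGA,GGC,GGG,GGU -> pick last = GGU
residue 7: D codons sorted = GAC,GAU -> pick last = GAU
residue 8: W -> UGG (only codon)
residue 9: M -> AUG (only codon)
terminator: stop codons sorted = UAA,UAG,UGA -> pick last = UGA

Answer: mRNA: AUGGGUACUGUUUUUGGUGAUUGGAUGUGA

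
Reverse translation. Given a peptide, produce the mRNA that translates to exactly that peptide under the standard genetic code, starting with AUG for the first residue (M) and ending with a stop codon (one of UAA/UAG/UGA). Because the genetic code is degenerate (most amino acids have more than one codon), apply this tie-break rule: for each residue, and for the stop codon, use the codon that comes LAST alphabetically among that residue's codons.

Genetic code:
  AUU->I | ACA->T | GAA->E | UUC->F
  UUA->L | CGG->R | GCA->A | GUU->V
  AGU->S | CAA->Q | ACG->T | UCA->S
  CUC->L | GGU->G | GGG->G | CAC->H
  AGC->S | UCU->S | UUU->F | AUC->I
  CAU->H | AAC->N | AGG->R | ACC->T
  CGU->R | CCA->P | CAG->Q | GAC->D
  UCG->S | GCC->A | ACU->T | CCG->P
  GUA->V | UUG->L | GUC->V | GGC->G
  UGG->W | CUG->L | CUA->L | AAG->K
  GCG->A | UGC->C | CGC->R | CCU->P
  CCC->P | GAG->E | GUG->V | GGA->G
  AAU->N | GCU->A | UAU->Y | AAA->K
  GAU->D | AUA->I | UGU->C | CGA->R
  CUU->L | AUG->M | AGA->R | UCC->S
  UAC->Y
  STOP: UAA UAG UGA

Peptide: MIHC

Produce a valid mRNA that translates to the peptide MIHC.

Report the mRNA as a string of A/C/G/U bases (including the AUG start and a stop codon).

Answer: mRNA: AUGAUUCAUUGUUGA

Derivation:
residue 1: M -> AUG (start codon)
residue 2: I codons sorted = AUA,AUC,AUU -> pick last = AUU
residue 3: H codons sorted = CAC,CAU -> pick last = CAU
residue 4: C codons sorted = UGC,UGU -> pick last = UGU
terminator: stop codons sorted = UAA,UAG,UGA -> pick last = UGA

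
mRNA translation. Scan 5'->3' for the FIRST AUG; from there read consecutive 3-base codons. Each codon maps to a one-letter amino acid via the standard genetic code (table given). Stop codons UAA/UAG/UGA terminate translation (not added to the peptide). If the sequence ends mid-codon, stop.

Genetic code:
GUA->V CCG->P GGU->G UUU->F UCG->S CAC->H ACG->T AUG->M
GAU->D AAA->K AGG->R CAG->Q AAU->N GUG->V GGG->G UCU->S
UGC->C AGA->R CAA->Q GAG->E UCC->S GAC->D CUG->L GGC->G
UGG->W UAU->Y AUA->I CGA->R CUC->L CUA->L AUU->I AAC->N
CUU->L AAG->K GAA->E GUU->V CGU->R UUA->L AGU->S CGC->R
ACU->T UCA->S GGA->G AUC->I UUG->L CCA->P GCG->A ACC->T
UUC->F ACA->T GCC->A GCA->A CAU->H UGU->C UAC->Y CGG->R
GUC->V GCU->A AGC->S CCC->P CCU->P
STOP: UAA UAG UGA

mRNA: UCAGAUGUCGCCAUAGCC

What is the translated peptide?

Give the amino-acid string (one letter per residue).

Answer: MSP

Derivation:
start AUG at pos 4
pos 4: AUG -> M; peptide=M
pos 7: UCG -> S; peptide=MS
pos 10: CCA -> P; peptide=MSP
pos 13: UAG -> STOP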